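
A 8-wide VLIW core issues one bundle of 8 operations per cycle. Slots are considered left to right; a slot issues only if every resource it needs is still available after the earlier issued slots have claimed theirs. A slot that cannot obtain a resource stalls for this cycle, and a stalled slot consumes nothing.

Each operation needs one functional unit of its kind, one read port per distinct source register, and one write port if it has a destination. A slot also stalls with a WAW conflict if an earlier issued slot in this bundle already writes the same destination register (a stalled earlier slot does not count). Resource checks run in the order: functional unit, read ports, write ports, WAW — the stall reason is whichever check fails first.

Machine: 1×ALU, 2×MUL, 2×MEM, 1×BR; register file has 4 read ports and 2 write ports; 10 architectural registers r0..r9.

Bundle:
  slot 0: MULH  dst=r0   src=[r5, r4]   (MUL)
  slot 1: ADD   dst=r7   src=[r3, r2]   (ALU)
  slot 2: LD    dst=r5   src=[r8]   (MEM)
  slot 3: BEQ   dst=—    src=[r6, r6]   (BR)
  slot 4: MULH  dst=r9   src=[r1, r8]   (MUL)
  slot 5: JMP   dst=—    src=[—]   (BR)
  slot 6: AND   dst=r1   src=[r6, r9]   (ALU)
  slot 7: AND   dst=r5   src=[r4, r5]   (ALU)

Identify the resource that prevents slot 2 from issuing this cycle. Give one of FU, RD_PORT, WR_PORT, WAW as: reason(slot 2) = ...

reason(slot 2) = RD_PORT

  0. MUL→r0 ⇒ go  {1A/1Mu/2Ld/1B | 2r 1w}
  1. ALU→r7 ⇒ go  {0A/1Mu/2Ld/1B | 0r 0w}
  2. MEM→r5 ⇒ no(RD_PORT)  {0A/1Mu/2Ld/1B | 0r 0w}
  3. BR ⇒ no(RD_PORT)  {0A/1Mu/2Ld/1B | 0r 0w}
  4. MUL→r9 ⇒ no(RD_PORT)  {0A/1Mu/2Ld/1B | 0r 0w}
  5. BR ⇒ go  {0A/1Mu/2Ld/0B | 0r 0w}
  6. ALU→r1 ⇒ no(FU)  {0A/1Mu/2Ld/0B | 0r 0w}
  7. ALU→r5 ⇒ no(FU)  {0A/1Mu/2Ld/0B | 0r 0w}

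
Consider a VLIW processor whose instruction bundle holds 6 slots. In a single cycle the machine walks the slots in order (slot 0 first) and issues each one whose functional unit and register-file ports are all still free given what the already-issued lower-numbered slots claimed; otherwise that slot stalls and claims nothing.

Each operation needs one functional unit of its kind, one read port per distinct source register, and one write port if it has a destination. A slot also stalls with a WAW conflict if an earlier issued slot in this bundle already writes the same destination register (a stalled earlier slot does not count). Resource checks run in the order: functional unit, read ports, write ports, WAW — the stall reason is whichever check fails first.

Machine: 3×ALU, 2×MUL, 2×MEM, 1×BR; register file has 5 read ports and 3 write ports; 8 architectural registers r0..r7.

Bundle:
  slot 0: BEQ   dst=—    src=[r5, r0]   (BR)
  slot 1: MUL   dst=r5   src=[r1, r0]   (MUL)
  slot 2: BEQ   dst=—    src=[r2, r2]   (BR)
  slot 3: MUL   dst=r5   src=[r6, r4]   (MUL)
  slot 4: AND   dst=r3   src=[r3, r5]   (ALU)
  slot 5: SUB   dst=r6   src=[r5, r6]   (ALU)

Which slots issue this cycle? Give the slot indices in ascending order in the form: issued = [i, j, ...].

issued = [0, 1]

#0 BR src=r5,r0 dispatched  <A:3 Mu:2 Ld:2 B:0 rd:3 wr:3>
#1 MUL src=r1,r0 dispatched  <A:3 Mu:1 Ld:2 B:0 rd:1 wr:2>
#2 BR src=r2,r2 held:FU  <A:3 Mu:1 Ld:2 B:0 rd:1 wr:2>
#3 MUL src=r6,r4 held:RD_PORT  <A:3 Mu:1 Ld:2 B:0 rd:1 wr:2>
#4 ALU src=r3,r5 held:RD_PORT  <A:3 Mu:1 Ld:2 B:0 rd:1 wr:2>
#5 ALU src=r5,r6 held:RD_PORT  <A:3 Mu:1 Ld:2 B:0 rd:1 wr:2>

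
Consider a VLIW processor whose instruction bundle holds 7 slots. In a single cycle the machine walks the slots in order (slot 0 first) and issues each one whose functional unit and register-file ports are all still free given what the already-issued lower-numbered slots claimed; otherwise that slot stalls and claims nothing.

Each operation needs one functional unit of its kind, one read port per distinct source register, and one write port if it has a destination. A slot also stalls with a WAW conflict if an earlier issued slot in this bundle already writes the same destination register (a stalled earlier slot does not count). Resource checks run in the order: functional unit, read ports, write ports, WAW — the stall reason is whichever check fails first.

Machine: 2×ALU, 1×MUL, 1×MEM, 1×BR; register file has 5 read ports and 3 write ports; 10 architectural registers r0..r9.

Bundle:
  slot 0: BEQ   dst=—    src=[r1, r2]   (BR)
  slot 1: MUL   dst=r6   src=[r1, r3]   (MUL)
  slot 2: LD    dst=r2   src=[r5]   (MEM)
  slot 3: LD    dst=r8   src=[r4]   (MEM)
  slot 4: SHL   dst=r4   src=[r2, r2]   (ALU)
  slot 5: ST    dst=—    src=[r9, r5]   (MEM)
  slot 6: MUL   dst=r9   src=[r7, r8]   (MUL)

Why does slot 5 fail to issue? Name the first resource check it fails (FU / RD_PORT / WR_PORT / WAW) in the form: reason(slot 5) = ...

  0. BR ⇒ go  {2A/1Mu/1Ld/0B | 3r 3w}
  1. MUL→r6 ⇒ go  {2A/0Mu/1Ld/0B | 1r 2w}
  2. MEM→r2 ⇒ go  {2A/0Mu/0Ld/0B | 0r 1w}
  3. MEM→r8 ⇒ no(FU)  {2A/0Mu/0Ld/0B | 0r 1w}
  4. ALU→r4 ⇒ no(RD_PORT)  {2A/0Mu/0Ld/0B | 0r 1w}
  5. MEM ⇒ no(FU)  {2A/0Mu/0Ld/0B | 0r 1w}
  6. MUL→r9 ⇒ no(FU)  {2A/0Mu/0Ld/0B | 0r 1w}

reason(slot 5) = FU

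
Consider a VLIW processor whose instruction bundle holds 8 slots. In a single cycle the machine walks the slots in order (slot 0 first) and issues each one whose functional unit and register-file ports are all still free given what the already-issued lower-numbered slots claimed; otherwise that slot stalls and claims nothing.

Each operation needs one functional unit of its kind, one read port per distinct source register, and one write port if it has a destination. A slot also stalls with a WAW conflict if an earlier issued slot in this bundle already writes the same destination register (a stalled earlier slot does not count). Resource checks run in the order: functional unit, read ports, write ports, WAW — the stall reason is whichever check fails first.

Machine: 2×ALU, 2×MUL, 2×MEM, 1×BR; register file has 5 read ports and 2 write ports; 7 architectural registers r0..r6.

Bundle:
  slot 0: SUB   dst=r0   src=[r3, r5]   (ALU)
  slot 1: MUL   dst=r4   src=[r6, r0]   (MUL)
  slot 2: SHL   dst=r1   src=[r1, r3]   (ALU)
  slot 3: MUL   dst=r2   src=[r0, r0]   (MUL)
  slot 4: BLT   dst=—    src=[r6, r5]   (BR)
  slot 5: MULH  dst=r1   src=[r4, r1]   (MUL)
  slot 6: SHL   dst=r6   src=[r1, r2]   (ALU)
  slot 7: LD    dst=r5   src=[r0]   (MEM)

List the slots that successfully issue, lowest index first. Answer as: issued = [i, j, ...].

[0] ALU needs rd=2 wr=1: ok; after: ALU=1 MUL=2 MEM=2 BR=1, R=3, W=1
[1] MUL needs rd=2 wr=1: ok; after: ALU=1 MUL=1 MEM=2 BR=1, R=1, W=0
[2] ALU needs rd=2 wr=1: RD_PORT; after: ALU=1 MUL=1 MEM=2 BR=1, R=1, W=0
[3] MUL needs rd=1 wr=1: WR_PORT; after: ALU=1 MUL=1 MEM=2 BR=1, R=1, W=0
[4] BR needs rd=2 wr=0: RD_PORT; after: ALU=1 MUL=1 MEM=2 BR=1, R=1, W=0
[5] MUL needs rd=2 wr=1: RD_PORT; after: ALU=1 MUL=1 MEM=2 BR=1, R=1, W=0
[6] ALU needs rd=2 wr=1: RD_PORT; after: ALU=1 MUL=1 MEM=2 BR=1, R=1, W=0
[7] MEM needs rd=1 wr=1: WR_PORT; after: ALU=1 MUL=1 MEM=2 BR=1, R=1, W=0

issued = [0, 1]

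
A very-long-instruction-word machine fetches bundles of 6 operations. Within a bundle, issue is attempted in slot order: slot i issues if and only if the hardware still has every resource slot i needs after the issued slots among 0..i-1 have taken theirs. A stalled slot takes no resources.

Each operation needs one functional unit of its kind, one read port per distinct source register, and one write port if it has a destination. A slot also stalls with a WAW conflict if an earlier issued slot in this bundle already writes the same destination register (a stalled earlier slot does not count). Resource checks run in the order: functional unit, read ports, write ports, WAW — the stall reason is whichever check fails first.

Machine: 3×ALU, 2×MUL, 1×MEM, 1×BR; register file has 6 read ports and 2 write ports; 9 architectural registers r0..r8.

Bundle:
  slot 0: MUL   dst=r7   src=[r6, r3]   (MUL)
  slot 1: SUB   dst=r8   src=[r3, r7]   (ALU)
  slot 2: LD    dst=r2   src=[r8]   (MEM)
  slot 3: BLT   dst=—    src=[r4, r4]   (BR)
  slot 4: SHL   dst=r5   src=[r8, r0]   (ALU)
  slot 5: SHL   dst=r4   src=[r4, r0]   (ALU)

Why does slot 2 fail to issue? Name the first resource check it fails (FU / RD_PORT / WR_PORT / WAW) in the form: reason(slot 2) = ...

(0) want 1×MUL +2rd +1wr — yes → AL3|MU1|ME1|BR1|rd4|wr1
(1) want 1×ALU +2rd +1wr — yes → AL2|MU1|ME1|BR1|rd2|wr0
(2) want 1×MEM +1rd +1wr — WR_PORT → AL2|MU1|ME1|BR1|rd2|wr0
(3) want 1×BR +1rd +0wr — yes → AL2|MU1|ME1|BR0|rd1|wr0
(4) want 1×ALU +2rd +1wr — RD_PORT → AL2|MU1|ME1|BR0|rd1|wr0
(5) want 1×ALU +2rd +1wr — RD_PORT → AL2|MU1|ME1|BR0|rd1|wr0

reason(slot 2) = WR_PORT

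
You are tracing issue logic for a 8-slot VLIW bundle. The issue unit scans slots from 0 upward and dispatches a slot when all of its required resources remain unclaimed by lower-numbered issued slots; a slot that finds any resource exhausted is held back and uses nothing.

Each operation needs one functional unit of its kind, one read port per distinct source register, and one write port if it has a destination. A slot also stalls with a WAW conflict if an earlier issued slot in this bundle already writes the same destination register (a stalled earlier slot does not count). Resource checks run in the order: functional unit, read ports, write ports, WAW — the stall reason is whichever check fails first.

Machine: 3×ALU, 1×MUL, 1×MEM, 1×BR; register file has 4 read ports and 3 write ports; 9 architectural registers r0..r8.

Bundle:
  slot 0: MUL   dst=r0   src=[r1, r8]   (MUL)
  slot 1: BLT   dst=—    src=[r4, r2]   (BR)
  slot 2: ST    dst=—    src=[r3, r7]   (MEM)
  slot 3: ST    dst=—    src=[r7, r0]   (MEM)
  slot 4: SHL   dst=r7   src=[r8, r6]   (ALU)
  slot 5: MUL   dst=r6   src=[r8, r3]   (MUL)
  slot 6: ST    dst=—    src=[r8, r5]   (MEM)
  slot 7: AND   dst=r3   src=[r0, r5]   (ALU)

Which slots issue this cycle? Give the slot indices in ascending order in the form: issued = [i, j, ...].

issued = [0, 1]

(0) want 1×MUL +2rd +1wr — yes → AL3|MU0|ME1|BR1|rd2|wr2
(1) want 1×BR +2rd +0wr — yes → AL3|MU0|ME1|BR0|rd0|wr2
(2) want 1×MEM +2rd +0wr — RD_PORT → AL3|MU0|ME1|BR0|rd0|wr2
(3) want 1×MEM +2rd +0wr — RD_PORT → AL3|MU0|ME1|BR0|rd0|wr2
(4) want 1×ALU +2rd +1wr — RD_PORT → AL3|MU0|ME1|BR0|rd0|wr2
(5) want 1×MUL +2rd +1wr — FU → AL3|MU0|ME1|BR0|rd0|wr2
(6) want 1×MEM +2rd +0wr — RD_PORT → AL3|MU0|ME1|BR0|rd0|wr2
(7) want 1×ALU +2rd +1wr — RD_PORT → AL3|MU0|ME1|BR0|rd0|wr2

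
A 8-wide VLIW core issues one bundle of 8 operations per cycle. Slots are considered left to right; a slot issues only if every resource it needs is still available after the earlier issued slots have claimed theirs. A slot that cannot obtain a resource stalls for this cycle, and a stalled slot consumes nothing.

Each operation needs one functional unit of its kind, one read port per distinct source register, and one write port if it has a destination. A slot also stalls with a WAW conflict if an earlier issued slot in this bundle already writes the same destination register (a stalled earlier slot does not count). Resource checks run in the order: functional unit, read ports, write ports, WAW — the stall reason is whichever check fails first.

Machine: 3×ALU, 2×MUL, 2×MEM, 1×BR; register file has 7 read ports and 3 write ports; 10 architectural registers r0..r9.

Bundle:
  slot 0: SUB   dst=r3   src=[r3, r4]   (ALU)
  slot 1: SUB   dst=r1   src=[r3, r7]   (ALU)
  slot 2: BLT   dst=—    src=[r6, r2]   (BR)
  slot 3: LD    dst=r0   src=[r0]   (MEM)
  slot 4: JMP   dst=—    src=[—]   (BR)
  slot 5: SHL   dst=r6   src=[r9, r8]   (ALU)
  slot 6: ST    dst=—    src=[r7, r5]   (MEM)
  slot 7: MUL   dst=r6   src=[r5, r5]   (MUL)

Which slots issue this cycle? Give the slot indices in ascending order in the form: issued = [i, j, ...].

issued = [0, 1, 2, 3]

#0 ALU src=r3,r4 dispatched  <A:2 Mu:2 Ld:2 B:1 rd:5 wr:2>
#1 ALU src=r3,r7 dispatched  <A:1 Mu:2 Ld:2 B:1 rd:3 wr:1>
#2 BR src=r6,r2 dispatched  <A:1 Mu:2 Ld:2 B:0 rd:1 wr:1>
#3 MEM src=r0 dispatched  <A:1 Mu:2 Ld:1 B:0 rd:0 wr:0>
#4 BR src=- held:FU  <A:1 Mu:2 Ld:1 B:0 rd:0 wr:0>
#5 ALU src=r9,r8 held:RD_PORT  <A:1 Mu:2 Ld:1 B:0 rd:0 wr:0>
#6 MEM src=r7,r5 held:RD_PORT  <A:1 Mu:2 Ld:1 B:0 rd:0 wr:0>
#7 MUL src=r5,r5 held:RD_PORT  <A:1 Mu:2 Ld:1 B:0 rd:0 wr:0>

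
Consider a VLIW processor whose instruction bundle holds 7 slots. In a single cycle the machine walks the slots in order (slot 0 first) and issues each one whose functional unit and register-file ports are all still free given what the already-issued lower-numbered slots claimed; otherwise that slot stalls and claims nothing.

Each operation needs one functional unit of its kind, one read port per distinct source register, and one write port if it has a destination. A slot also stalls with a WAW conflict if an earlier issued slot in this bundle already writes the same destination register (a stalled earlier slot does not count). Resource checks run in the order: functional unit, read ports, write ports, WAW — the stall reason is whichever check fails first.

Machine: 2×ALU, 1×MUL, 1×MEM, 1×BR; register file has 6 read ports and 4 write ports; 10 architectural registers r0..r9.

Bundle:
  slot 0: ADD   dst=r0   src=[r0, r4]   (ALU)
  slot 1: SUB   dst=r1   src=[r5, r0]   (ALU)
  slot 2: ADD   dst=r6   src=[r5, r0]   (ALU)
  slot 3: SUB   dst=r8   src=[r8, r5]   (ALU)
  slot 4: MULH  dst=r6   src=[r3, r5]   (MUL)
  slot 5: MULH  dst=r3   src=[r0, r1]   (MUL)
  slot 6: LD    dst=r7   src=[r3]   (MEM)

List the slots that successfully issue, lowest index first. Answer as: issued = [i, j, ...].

issued = [0, 1, 4]

slot 0 (ALU): ISSUE — free A1,Mu1,Ld1,B1 rp4 wp3
slot 1 (ALU): ISSUE — free A0,Mu1,Ld1,B1 rp2 wp2
slot 2 (ALU): stall FU — free A0,Mu1,Ld1,B1 rp2 wp2
slot 3 (ALU): stall FU — free A0,Mu1,Ld1,B1 rp2 wp2
slot 4 (MUL): ISSUE — free A0,Mu0,Ld1,B1 rp0 wp1
slot 5 (MUL): stall FU — free A0,Mu0,Ld1,B1 rp0 wp1
slot 6 (MEM): stall RD_PORT — free A0,Mu0,Ld1,B1 rp0 wp1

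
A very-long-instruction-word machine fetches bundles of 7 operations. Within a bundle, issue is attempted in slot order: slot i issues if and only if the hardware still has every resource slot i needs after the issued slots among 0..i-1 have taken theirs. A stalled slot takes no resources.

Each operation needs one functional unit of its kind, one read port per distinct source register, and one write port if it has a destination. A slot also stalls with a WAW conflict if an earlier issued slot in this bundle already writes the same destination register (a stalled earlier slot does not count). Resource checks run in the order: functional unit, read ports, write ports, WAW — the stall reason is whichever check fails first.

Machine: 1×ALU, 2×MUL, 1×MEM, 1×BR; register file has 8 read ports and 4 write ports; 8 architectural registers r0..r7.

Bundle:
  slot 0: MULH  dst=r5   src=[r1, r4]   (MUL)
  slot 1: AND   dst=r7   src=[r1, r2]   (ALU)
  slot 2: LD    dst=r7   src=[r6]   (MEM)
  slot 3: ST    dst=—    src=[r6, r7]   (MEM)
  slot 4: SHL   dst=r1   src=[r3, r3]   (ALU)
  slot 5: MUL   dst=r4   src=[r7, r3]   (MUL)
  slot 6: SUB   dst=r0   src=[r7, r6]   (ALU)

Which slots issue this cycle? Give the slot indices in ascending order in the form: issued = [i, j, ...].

issued = [0, 1, 3, 5]

[0] MUL needs rd=2 wr=1: ok; after: ALU=1 MUL=1 MEM=1 BR=1, R=6, W=3
[1] ALU needs rd=2 wr=1: ok; after: ALU=0 MUL=1 MEM=1 BR=1, R=4, W=2
[2] MEM needs rd=1 wr=1: WAW; after: ALU=0 MUL=1 MEM=1 BR=1, R=4, W=2
[3] MEM needs rd=2 wr=0: ok; after: ALU=0 MUL=1 MEM=0 BR=1, R=2, W=2
[4] ALU needs rd=1 wr=1: FU; after: ALU=0 MUL=1 MEM=0 BR=1, R=2, W=2
[5] MUL needs rd=2 wr=1: ok; after: ALU=0 MUL=0 MEM=0 BR=1, R=0, W=1
[6] ALU needs rd=2 wr=1: FU; after: ALU=0 MUL=0 MEM=0 BR=1, R=0, W=1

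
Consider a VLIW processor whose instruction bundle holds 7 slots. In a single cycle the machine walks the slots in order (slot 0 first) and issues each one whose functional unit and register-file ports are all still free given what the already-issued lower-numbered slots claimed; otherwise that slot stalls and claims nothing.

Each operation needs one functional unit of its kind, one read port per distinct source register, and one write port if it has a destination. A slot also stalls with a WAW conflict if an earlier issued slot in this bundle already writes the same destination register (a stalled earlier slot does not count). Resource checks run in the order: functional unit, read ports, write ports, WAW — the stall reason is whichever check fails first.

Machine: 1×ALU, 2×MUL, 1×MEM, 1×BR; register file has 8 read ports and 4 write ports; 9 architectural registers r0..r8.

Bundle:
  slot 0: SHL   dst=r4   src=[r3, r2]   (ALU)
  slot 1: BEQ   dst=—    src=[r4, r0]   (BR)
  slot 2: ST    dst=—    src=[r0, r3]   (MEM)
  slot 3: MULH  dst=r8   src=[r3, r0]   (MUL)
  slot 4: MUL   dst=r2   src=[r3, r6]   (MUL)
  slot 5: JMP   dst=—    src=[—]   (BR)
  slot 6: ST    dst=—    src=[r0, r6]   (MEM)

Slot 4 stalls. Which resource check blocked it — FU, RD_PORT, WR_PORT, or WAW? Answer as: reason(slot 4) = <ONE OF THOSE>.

(0) want 1×ALU +2rd +1wr — yes → AL0|MU2|ME1|BR1|rd6|wr3
(1) want 1×BR +2rd +0wr — yes → AL0|MU2|ME1|BR0|rd4|wr3
(2) want 1×MEM +2rd +0wr — yes → AL0|MU2|ME0|BR0|rd2|wr3
(3) want 1×MUL +2rd +1wr — yes → AL0|MU1|ME0|BR0|rd0|wr2
(4) want 1×MUL +2rd +1wr — RD_PORT → AL0|MU1|ME0|BR0|rd0|wr2
(5) want 1×BR +0rd +0wr — FU → AL0|MU1|ME0|BR0|rd0|wr2
(6) want 1×MEM +2rd +0wr — FU → AL0|MU1|ME0|BR0|rd0|wr2

reason(slot 4) = RD_PORT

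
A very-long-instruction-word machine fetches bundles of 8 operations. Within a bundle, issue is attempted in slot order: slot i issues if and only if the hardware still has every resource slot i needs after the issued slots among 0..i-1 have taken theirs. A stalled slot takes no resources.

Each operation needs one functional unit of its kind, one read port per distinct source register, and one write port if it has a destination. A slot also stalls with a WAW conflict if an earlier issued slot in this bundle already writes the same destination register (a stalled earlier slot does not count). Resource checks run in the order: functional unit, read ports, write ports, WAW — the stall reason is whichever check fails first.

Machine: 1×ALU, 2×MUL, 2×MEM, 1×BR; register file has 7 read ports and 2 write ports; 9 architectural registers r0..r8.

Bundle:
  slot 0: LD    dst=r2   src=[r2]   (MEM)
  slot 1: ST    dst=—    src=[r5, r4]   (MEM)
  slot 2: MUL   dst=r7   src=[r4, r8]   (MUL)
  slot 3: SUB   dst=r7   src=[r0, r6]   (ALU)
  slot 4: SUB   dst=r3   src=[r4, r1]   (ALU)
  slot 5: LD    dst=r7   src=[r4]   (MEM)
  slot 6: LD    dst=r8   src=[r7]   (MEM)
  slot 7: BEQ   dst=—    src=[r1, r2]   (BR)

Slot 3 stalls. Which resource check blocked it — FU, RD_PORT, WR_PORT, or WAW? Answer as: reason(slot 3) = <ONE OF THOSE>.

reason(slot 3) = WR_PORT

  0. MEM→r2 ⇒ go  {1A/2Mu/1Ld/1B | 6r 1w}
  1. MEM ⇒ go  {1A/2Mu/0Ld/1B | 4r 1w}
  2. MUL→r7 ⇒ go  {1A/1Mu/0Ld/1B | 2r 0w}
  3. ALU→r7 ⇒ no(WR_PORT)  {1A/1Mu/0Ld/1B | 2r 0w}
  4. ALU→r3 ⇒ no(WR_PORT)  {1A/1Mu/0Ld/1B | 2r 0w}
  5. MEM→r7 ⇒ no(FU)  {1A/1Mu/0Ld/1B | 2r 0w}
  6. MEM→r8 ⇒ no(FU)  {1A/1Mu/0Ld/1B | 2r 0w}
  7. BR ⇒ go  {1A/1Mu/0Ld/0B | 0r 0w}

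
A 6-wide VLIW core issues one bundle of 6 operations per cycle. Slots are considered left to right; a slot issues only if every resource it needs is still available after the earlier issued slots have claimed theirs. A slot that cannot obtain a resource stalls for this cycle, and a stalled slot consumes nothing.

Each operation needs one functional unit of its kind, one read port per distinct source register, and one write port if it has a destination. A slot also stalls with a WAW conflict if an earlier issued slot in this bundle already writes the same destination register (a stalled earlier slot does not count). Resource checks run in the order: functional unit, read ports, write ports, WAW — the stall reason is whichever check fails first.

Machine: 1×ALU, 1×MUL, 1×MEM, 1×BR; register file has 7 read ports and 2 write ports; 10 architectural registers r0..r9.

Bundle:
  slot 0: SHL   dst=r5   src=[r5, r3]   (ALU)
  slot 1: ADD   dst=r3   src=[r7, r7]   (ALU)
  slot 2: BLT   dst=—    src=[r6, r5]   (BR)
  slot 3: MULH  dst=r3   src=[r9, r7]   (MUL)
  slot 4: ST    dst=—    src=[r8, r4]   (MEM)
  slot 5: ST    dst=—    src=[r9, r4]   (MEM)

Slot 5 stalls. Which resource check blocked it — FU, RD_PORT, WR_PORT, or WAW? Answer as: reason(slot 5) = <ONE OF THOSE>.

reason(slot 5) = RD_PORT

[0] ALU needs rd=2 wr=1: ok; after: ALU=0 MUL=1 MEM=1 BR=1, R=5, W=1
[1] ALU needs rd=1 wr=1: FU; after: ALU=0 MUL=1 MEM=1 BR=1, R=5, W=1
[2] BR needs rd=2 wr=0: ok; after: ALU=0 MUL=1 MEM=1 BR=0, R=3, W=1
[3] MUL needs rd=2 wr=1: ok; after: ALU=0 MUL=0 MEM=1 BR=0, R=1, W=0
[4] MEM needs rd=2 wr=0: RD_PORT; after: ALU=0 MUL=0 MEM=1 BR=0, R=1, W=0
[5] MEM needs rd=2 wr=0: RD_PORT; after: ALU=0 MUL=0 MEM=1 BR=0, R=1, W=0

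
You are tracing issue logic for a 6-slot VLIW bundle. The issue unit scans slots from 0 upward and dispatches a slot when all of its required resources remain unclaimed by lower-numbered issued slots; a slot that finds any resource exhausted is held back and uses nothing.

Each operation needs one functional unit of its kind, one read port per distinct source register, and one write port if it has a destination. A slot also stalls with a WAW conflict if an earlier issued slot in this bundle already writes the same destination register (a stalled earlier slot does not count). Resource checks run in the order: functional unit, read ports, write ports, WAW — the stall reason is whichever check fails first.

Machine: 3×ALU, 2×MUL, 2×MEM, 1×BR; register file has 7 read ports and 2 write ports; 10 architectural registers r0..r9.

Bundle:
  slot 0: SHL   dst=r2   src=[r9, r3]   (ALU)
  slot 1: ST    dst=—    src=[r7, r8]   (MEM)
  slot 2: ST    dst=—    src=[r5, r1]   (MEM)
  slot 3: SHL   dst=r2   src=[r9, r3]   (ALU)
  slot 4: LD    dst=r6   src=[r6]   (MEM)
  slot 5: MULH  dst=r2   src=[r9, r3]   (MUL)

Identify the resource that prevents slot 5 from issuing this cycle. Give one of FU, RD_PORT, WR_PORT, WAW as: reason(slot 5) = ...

reason(slot 5) = RD_PORT

#0 ALU src=r9,r3 dispatched  <A:2 Mu:2 Ld:2 B:1 rd:5 wr:1>
#1 MEM src=r7,r8 dispatched  <A:2 Mu:2 Ld:1 B:1 rd:3 wr:1>
#2 MEM src=r5,r1 dispatched  <A:2 Mu:2 Ld:0 B:1 rd:1 wr:1>
#3 ALU src=r9,r3 held:RD_PORT  <A:2 Mu:2 Ld:0 B:1 rd:1 wr:1>
#4 MEM src=r6 held:FU  <A:2 Mu:2 Ld:0 B:1 rd:1 wr:1>
#5 MUL src=r9,r3 held:RD_PORT  <A:2 Mu:2 Ld:0 B:1 rd:1 wr:1>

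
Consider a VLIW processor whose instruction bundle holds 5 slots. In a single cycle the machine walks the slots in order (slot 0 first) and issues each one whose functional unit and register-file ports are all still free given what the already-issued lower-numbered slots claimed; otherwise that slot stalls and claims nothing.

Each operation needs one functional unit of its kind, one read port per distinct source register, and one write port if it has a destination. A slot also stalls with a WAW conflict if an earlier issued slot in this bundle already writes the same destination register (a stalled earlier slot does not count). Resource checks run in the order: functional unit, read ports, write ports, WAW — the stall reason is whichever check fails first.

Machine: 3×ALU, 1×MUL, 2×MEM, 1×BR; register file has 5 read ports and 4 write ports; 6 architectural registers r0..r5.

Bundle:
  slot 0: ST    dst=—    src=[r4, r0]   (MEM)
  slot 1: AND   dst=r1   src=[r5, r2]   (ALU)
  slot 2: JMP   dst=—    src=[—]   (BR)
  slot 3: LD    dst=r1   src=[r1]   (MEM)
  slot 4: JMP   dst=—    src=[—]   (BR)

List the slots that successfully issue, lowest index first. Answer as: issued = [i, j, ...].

issued = [0, 1, 2]

slot 0 (MEM): ISSUE — free A3,Mu1,Ld1,B1 rp3 wp4
slot 1 (ALU): ISSUE — free A2,Mu1,Ld1,B1 rp1 wp3
slot 2 (BR): ISSUE — free A2,Mu1,Ld1,B0 rp1 wp3
slot 3 (MEM): stall WAW — free A2,Mu1,Ld1,B0 rp1 wp3
slot 4 (BR): stall FU — free A2,Mu1,Ld1,B0 rp1 wp3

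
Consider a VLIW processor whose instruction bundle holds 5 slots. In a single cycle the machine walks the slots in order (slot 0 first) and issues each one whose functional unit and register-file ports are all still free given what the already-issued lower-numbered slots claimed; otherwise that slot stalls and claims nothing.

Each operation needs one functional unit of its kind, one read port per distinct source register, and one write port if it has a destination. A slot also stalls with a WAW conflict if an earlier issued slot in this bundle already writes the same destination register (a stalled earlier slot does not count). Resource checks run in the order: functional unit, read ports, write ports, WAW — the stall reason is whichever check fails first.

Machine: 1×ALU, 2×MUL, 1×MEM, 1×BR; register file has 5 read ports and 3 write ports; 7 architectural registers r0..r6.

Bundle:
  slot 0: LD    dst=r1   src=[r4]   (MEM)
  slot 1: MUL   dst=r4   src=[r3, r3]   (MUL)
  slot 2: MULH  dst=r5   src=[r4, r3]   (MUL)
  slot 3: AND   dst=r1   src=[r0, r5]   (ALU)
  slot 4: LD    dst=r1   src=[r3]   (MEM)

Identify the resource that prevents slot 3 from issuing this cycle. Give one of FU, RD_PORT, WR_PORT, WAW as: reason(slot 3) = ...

reason(slot 3) = RD_PORT

[0] MEM needs rd=1 wr=1: ok; after: ALU=1 MUL=2 MEM=0 BR=1, R=4, W=2
[1] MUL needs rd=1 wr=1: ok; after: ALU=1 MUL=1 MEM=0 BR=1, R=3, W=1
[2] MUL needs rd=2 wr=1: ok; after: ALU=1 MUL=0 MEM=0 BR=1, R=1, W=0
[3] ALU needs rd=2 wr=1: RD_PORT; after: ALU=1 MUL=0 MEM=0 BR=1, R=1, W=0
[4] MEM needs rd=1 wr=1: FU; after: ALU=1 MUL=0 MEM=0 BR=1, R=1, W=0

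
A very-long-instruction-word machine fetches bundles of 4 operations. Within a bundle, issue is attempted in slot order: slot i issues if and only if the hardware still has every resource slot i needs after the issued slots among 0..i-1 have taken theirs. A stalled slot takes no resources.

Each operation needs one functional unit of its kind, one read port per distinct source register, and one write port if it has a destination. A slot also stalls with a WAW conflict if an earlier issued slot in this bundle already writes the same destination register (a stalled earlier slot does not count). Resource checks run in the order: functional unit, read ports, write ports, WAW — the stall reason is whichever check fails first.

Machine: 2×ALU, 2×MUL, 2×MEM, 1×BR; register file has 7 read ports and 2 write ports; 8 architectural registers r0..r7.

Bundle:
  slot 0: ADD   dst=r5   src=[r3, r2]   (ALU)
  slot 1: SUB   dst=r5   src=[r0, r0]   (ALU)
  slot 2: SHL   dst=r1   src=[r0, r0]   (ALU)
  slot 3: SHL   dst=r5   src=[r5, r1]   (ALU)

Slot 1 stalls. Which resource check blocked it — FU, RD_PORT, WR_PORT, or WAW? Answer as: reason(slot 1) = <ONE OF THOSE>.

reason(slot 1) = WAW

#0 ALU src=r3,r2 dispatched  <A:1 Mu:2 Ld:2 B:1 rd:5 wr:1>
#1 ALU src=r0,r0 held:WAW  <A:1 Mu:2 Ld:2 B:1 rd:5 wr:1>
#2 ALU src=r0,r0 dispatched  <A:0 Mu:2 Ld:2 B:1 rd:4 wr:0>
#3 ALU src=r5,r1 held:FU  <A:0 Mu:2 Ld:2 B:1 rd:4 wr:0>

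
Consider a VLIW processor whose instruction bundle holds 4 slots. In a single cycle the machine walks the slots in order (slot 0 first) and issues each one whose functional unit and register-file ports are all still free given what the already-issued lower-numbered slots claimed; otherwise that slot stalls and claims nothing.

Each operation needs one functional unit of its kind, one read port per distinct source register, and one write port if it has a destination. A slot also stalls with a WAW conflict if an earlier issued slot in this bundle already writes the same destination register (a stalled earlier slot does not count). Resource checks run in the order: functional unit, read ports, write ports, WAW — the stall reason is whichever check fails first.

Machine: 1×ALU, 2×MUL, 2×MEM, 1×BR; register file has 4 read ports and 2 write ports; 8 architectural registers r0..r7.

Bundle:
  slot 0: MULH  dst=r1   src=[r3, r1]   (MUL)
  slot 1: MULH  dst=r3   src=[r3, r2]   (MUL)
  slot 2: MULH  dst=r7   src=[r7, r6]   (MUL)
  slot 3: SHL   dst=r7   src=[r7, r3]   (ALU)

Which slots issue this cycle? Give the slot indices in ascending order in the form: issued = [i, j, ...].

#0 MUL src=r3,r1 dispatched  <A:1 Mu:1 Ld:2 B:1 rd:2 wr:1>
#1 MUL src=r3,r2 dispatched  <A:1 Mu:0 Ld:2 B:1 rd:0 wr:0>
#2 MUL src=r7,r6 held:FU  <A:1 Mu:0 Ld:2 B:1 rd:0 wr:0>
#3 ALU src=r7,r3 held:RD_PORT  <A:1 Mu:0 Ld:2 B:1 rd:0 wr:0>

issued = [0, 1]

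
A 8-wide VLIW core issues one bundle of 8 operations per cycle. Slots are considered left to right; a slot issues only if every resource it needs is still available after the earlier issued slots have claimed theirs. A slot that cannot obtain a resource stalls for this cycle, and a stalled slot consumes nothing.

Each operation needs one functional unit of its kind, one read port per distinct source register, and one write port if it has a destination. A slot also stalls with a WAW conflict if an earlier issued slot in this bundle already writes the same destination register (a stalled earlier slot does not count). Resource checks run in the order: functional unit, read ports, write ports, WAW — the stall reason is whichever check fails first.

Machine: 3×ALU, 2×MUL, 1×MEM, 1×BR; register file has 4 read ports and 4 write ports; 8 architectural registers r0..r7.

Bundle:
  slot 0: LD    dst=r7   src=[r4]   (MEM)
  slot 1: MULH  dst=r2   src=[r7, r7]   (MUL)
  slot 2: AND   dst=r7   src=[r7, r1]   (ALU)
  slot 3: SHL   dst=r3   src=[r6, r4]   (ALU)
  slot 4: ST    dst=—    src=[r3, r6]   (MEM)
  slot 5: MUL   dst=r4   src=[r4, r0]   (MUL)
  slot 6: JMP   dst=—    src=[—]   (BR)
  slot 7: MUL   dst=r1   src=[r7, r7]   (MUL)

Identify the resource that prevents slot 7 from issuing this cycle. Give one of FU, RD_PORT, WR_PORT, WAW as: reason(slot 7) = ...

reason(slot 7) = RD_PORT

[0] MEM needs rd=1 wr=1: ok; after: ALU=3 MUL=2 MEM=0 BR=1, R=3, W=3
[1] MUL needs rd=1 wr=1: ok; after: ALU=3 MUL=1 MEM=0 BR=1, R=2, W=2
[2] ALU needs rd=2 wr=1: WAW; after: ALU=3 MUL=1 MEM=0 BR=1, R=2, W=2
[3] ALU needs rd=2 wr=1: ok; after: ALU=2 MUL=1 MEM=0 BR=1, R=0, W=1
[4] MEM needs rd=2 wr=0: FU; after: ALU=2 MUL=1 MEM=0 BR=1, R=0, W=1
[5] MUL needs rd=2 wr=1: RD_PORT; after: ALU=2 MUL=1 MEM=0 BR=1, R=0, W=1
[6] BR needs rd=0 wr=0: ok; after: ALU=2 MUL=1 MEM=0 BR=0, R=0, W=1
[7] MUL needs rd=1 wr=1: RD_PORT; after: ALU=2 MUL=1 MEM=0 BR=0, R=0, W=1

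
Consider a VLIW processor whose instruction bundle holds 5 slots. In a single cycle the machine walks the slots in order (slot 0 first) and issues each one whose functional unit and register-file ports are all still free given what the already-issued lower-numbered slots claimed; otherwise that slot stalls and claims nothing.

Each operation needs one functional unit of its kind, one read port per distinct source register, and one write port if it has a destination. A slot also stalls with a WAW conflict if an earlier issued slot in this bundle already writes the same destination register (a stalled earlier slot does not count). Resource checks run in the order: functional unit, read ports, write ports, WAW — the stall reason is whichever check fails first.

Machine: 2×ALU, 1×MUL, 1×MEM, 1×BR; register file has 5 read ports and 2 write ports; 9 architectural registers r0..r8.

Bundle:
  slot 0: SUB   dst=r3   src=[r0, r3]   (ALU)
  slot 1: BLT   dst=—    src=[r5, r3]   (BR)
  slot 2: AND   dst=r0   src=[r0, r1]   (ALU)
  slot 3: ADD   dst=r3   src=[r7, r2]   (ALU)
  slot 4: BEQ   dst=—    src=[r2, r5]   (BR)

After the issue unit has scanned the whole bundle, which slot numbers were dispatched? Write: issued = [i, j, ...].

#0 ALU src=r0,r3 dispatched  <A:1 Mu:1 Ld:1 B:1 rd:3 wr:1>
#1 BR src=r5,r3 dispatched  <A:1 Mu:1 Ld:1 B:0 rd:1 wr:1>
#2 ALU src=r0,r1 held:RD_PORT  <A:1 Mu:1 Ld:1 B:0 rd:1 wr:1>
#3 ALU src=r7,r2 held:RD_PORT  <A:1 Mu:1 Ld:1 B:0 rd:1 wr:1>
#4 BR src=r2,r5 held:FU  <A:1 Mu:1 Ld:1 B:0 rd:1 wr:1>

issued = [0, 1]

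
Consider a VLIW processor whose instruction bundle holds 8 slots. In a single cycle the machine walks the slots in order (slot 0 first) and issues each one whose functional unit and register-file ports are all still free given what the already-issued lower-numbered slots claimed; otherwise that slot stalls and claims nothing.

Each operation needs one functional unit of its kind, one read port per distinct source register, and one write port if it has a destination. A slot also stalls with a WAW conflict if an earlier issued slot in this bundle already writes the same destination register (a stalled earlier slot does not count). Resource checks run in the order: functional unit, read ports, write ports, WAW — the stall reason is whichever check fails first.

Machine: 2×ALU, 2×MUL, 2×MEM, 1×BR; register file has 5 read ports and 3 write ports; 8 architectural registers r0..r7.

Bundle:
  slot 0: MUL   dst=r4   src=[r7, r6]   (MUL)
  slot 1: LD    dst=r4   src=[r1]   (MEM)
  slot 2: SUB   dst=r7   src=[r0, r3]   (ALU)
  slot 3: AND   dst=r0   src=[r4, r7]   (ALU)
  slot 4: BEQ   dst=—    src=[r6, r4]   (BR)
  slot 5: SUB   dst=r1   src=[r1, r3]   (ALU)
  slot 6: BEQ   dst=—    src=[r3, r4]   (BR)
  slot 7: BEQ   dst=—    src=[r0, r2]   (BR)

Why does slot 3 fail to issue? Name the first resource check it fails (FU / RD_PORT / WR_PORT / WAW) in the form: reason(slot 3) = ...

  0. MUL→r4 ⇒ go  {2A/1Mu/2Ld/1B | 3r 2w}
  1. MEM→r4 ⇒ no(WAW)  {2A/1Mu/2Ld/1B | 3r 2w}
  2. ALU→r7 ⇒ go  {1A/1Mu/2Ld/1B | 1r 1w}
  3. ALU→r0 ⇒ no(RD_PORT)  {1A/1Mu/2Ld/1B | 1r 1w}
  4. BR ⇒ no(RD_PORT)  {1A/1Mu/2Ld/1B | 1r 1w}
  5. ALU→r1 ⇒ no(RD_PORT)  {1A/1Mu/2Ld/1B | 1r 1w}
  6. BR ⇒ no(RD_PORT)  {1A/1Mu/2Ld/1B | 1r 1w}
  7. BR ⇒ no(RD_PORT)  {1A/1Mu/2Ld/1B | 1r 1w}

reason(slot 3) = RD_PORT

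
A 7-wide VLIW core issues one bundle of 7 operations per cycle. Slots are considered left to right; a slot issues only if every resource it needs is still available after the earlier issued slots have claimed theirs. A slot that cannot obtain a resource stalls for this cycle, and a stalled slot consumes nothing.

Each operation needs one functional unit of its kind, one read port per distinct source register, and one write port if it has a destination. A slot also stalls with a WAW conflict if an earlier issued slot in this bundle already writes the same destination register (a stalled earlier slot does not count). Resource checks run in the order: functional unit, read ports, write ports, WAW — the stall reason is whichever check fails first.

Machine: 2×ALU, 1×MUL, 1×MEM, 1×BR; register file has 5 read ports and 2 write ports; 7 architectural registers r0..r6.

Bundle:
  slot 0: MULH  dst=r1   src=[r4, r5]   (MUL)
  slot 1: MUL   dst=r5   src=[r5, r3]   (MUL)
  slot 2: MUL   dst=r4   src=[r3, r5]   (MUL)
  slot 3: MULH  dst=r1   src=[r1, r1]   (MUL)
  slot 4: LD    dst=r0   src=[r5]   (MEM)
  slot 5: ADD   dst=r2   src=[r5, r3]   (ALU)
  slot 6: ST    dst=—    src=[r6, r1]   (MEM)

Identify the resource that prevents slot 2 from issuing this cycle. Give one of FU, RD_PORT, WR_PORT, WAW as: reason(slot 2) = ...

reason(slot 2) = FU

[0] MUL needs rd=2 wr=1: ok; after: ALU=2 MUL=0 MEM=1 BR=1, R=3, W=1
[1] MUL needs rd=2 wr=1: FU; after: ALU=2 MUL=0 MEM=1 BR=1, R=3, W=1
[2] MUL needs rd=2 wr=1: FU; after: ALU=2 MUL=0 MEM=1 BR=1, R=3, W=1
[3] MUL needs rd=1 wr=1: FU; after: ALU=2 MUL=0 MEM=1 BR=1, R=3, W=1
[4] MEM needs rd=1 wr=1: ok; after: ALU=2 MUL=0 MEM=0 BR=1, R=2, W=0
[5] ALU needs rd=2 wr=1: WR_PORT; after: ALU=2 MUL=0 MEM=0 BR=1, R=2, W=0
[6] MEM needs rd=2 wr=0: FU; after: ALU=2 MUL=0 MEM=0 BR=1, R=2, W=0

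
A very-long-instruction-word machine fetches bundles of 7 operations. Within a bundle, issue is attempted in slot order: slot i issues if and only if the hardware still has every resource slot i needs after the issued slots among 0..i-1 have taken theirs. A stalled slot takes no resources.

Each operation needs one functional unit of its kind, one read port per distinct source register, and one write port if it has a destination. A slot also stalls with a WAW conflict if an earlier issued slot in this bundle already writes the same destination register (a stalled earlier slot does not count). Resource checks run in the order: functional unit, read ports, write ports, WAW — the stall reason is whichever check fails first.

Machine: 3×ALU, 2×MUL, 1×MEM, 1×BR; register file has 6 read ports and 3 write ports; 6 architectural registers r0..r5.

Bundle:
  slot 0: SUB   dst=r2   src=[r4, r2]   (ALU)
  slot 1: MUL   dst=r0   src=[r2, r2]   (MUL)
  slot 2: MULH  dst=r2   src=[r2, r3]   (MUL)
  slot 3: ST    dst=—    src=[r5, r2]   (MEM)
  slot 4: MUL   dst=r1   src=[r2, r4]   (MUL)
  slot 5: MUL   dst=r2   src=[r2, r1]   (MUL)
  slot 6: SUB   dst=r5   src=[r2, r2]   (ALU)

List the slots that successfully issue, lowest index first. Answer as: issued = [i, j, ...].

issued = [0, 1, 3, 6]

slot 0 (ALU): ISSUE — free A2,Mu2,Ld1,B1 rp4 wp2
slot 1 (MUL): ISSUE — free A2,Mu1,Ld1,B1 rp3 wp1
slot 2 (MUL): stall WAW — free A2,Mu1,Ld1,B1 rp3 wp1
slot 3 (MEM): ISSUE — free A2,Mu1,Ld0,B1 rp1 wp1
slot 4 (MUL): stall RD_PORT — free A2,Mu1,Ld0,B1 rp1 wp1
slot 5 (MUL): stall RD_PORT — free A2,Mu1,Ld0,B1 rp1 wp1
slot 6 (ALU): ISSUE — free A1,Mu1,Ld0,B1 rp0 wp0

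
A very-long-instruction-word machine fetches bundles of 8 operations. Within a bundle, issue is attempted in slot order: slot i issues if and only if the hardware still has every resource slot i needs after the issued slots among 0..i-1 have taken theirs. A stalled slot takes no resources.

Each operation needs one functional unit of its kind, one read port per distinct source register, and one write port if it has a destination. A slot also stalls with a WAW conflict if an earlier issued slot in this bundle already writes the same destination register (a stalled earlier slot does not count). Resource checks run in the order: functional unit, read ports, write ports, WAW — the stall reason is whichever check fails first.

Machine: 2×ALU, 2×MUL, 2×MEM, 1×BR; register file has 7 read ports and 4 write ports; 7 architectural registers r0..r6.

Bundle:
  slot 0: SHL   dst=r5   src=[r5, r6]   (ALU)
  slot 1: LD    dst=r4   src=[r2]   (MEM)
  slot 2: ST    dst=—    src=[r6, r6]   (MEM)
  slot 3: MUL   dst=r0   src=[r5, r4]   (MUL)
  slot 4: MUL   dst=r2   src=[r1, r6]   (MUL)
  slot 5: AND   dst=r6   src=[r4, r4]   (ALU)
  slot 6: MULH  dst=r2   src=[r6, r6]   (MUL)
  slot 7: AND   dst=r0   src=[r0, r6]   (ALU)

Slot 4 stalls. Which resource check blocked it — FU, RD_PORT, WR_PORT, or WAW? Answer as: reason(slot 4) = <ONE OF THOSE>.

(0) want 1×ALU +2rd +1wr — yes → AL1|MU2|ME2|BR1|rd5|wr3
(1) want 1×MEM +1rd +1wr — yes → AL1|MU2|ME1|BR1|rd4|wr2
(2) want 1×MEM +1rd +0wr — yes → AL1|MU2|ME0|BR1|rd3|wr2
(3) want 1×MUL +2rd +1wr — yes → AL1|MU1|ME0|BR1|rd1|wr1
(4) want 1×MUL +2rd +1wr — RD_PORT → AL1|MU1|ME0|BR1|rd1|wr1
(5) want 1×ALU +1rd +1wr — yes → AL0|MU1|ME0|BR1|rd0|wr0
(6) want 1×MUL +1rd +1wr — RD_PORT → AL0|MU1|ME0|BR1|rd0|wr0
(7) want 1×ALU +2rd +1wr — FU → AL0|MU1|ME0|BR1|rd0|wr0

reason(slot 4) = RD_PORT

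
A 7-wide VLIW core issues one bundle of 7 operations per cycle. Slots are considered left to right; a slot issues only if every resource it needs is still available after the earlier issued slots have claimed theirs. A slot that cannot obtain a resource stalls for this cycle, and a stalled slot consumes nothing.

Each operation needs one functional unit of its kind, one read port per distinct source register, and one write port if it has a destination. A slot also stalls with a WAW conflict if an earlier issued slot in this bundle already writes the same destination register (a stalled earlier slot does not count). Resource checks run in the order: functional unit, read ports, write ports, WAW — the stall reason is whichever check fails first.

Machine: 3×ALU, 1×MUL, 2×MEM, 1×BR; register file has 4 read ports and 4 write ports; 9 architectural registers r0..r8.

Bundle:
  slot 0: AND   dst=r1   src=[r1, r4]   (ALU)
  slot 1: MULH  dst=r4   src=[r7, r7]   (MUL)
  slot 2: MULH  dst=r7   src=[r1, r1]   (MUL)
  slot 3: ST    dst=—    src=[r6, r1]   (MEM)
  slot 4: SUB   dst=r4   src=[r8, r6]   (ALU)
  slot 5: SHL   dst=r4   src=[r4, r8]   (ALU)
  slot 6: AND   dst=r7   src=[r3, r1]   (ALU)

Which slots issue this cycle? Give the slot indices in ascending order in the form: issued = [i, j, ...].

issued = [0, 1]

[0] ALU needs rd=2 wr=1: ok; after: ALU=2 MUL=1 MEM=2 BR=1, R=2, W=3
[1] MUL needs rd=1 wr=1: ok; after: ALU=2 MUL=0 MEM=2 BR=1, R=1, W=2
[2] MUL needs rd=1 wr=1: FU; after: ALU=2 MUL=0 MEM=2 BR=1, R=1, W=2
[3] MEM needs rd=2 wr=0: RD_PORT; after: ALU=2 MUL=0 MEM=2 BR=1, R=1, W=2
[4] ALU needs rd=2 wr=1: RD_PORT; after: ALU=2 MUL=0 MEM=2 BR=1, R=1, W=2
[5] ALU needs rd=2 wr=1: RD_PORT; after: ALU=2 MUL=0 MEM=2 BR=1, R=1, W=2
[6] ALU needs rd=2 wr=1: RD_PORT; after: ALU=2 MUL=0 MEM=2 BR=1, R=1, W=2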